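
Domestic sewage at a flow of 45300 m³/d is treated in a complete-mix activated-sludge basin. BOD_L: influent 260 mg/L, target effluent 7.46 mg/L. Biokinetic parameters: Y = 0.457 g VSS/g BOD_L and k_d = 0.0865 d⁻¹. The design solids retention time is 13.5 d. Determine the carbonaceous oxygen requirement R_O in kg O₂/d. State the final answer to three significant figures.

R_O ≈ 8020 kg O₂/d

Observed yield with endogenous decay: Y_obs = Y / (1 + k_d·θ_c) = 0.457 / (1 + 0.0865 × 13.5) = 0.457 / 2.168 = 0.2108 g VSS/g BOD_L.
Q·(S₀ − S) = 45300 × (260 − 7.46) × 10⁻³ = 11440 kg/d removed.
Net sludge production P_X = 0.2108 × 11440 = 2412 kg VSS/d.
R_O = Q·(S₀ − S) − 1.42·P_X = 11440 − 1.42 × 2412 = 8015 kg O₂/d.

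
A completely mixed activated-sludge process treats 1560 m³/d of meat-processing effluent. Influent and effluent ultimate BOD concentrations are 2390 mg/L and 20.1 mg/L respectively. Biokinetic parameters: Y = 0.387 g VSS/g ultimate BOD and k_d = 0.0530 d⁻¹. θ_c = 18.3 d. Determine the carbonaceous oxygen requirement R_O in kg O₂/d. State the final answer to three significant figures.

R_O ≈ 2670 kg O₂/d

Observed yield with endogenous decay: Y_obs = Y / (1 + k_d·θ_c) = 0.387 / (1 + 0.0530 × 18.3) = 0.387 / 1.970 = 0.1965 g VSS/g ultimate BOD.
Q·(S₀ − S) = 1560 × (2390 − 20.1) × 10⁻³ = 3697 kg/d removed.
Biomass synthesised: P_X = Y_obs × 3697 = 726.3 kg VSS/d.
R_O = Q·(S₀ − S) − 1.42·P_X = 3697 − 1.42 × 726.3 = 2666 kg O₂/d.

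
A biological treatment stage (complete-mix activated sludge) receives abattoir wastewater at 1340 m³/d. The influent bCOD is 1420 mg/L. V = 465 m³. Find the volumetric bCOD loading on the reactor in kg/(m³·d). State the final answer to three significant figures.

L_v ≈ 4.09 kg bCOD/(m³·d)

L_v = Q S₀ / V = 1340 × 1420 × 10⁻³ / 465.0 = 4.092 kg/(m³·d).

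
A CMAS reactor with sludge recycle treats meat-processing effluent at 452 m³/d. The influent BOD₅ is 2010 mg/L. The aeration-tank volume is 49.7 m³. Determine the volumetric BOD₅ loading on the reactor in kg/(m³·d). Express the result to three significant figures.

L_v ≈ 18.3 kg BOD₅/(m³·d)

Applied BOD₅ load per unit volume = Q·S₀/V = (452 × 2010/1000)/49.70 = 18.28 kg BOD₅·m⁻³·d⁻¹.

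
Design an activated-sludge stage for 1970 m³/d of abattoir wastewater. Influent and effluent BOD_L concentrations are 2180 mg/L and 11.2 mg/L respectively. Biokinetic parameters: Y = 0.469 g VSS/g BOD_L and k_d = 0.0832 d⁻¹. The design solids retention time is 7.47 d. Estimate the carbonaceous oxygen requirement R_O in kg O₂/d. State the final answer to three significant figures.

Correct the yield for decay: Y_obs = Y/(1 + k_d θ_c) = 0.469 / (1 + 0.0832 × 7.47) = 0.469 / 1.622 = 0.2892.
Mass of BOD_L removed per day: Q(S₀ − S) = 1970 × 2169 g/m³ = 4273 kg/d.
P_X = Y_obs·Q·(S₀ − S) = 0.2892 × 4273 = 1236 kg VSS/d.
Carbonaceous O₂ demand = substrate oxidised − cell-mass equivalent = 4273 − 1.42 × 1236 = 2518 kg O₂/d.

R_O ≈ 2520 kg O₂/d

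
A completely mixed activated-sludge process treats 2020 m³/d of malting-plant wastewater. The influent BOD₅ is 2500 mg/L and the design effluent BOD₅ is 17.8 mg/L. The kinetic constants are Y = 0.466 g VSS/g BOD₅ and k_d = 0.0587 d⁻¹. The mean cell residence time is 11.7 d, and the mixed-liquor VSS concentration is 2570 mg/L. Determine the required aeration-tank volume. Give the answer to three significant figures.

V ≈ 6310 m³

Rearranging the biomass balance for a CMAS with decay, V = Y·Q·ΔS·θ_c / [X·(1+k_d θ_c)] = 0.466 × 2020 × (2500 − 17.8) × 11.7 / [2570 × (1 + 0.0587 × 11.7)] = 2.73×10^7 / 4335 = 6306 m³.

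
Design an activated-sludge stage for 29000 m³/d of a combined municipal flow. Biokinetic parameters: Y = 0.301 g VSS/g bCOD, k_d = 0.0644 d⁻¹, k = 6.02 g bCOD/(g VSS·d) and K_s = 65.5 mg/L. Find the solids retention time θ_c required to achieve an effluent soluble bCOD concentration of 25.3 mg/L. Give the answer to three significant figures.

At the target effluent, Y k S/(K_s+S) = 0.301×6.02×25.3/90.80 = 0.5049 d⁻¹.
θ_c = 1/(μ − k_d) = 1/(0.5049 − 0.0644) = 1/0.4405 = 2.270 d.

θ_c ≈ 2.27 d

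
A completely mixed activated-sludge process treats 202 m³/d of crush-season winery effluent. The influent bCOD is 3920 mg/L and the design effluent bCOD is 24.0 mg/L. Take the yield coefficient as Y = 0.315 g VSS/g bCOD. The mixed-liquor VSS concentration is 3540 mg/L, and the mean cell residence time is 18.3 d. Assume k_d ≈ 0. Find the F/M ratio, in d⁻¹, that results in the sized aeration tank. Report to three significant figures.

Biomass mass balance (decay neglected): V·X = Y·Q·(S₀ − S)·θ_c, so V = 0.315 × 202 × (3920 − 24.0) × 18.3 / 3540 = 1282 m³.
F/M = Q·S₀ / (V·X) = 202 × 3920 / (1282 × 3540) = 0.1745 g bCOD·(g VSS·d)⁻¹.

F/M ≈ 0.175 d⁻¹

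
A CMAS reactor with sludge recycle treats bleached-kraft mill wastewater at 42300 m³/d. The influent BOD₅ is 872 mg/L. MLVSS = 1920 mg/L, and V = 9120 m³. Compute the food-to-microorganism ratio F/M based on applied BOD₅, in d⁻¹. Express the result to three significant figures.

F/M ≈ 2.11 d⁻¹

F/M = applied load / biomass = Q·S₀/(V·X) = 42300 × 872 / (9120 × 1920) = 2.106 d⁻¹.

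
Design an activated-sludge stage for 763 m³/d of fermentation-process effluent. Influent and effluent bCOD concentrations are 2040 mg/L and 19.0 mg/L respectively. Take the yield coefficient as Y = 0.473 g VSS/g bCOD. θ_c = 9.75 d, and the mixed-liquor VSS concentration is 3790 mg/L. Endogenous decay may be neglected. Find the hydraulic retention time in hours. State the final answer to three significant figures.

τ ≈ 59.0 h

Biomass mass balance (decay neglected): V·X = Y·Q·(S₀ − S)·θ_c, so V = 0.473 × 763 × (2040 − 19.0) × 9.75 / 3790 = 1876 m³.
HRT = V/Q = 1876 m³ / 763 m³·d⁻¹ = 2.459 d × 24 = 59.02 h.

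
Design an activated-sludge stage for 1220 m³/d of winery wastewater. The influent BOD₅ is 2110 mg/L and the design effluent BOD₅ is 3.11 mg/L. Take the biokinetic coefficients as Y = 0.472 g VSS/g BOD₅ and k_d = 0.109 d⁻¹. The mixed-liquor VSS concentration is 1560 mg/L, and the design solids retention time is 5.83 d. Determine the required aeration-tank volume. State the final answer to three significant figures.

Steady-state biomass mass balance: V·X·(1 + k_d·θ_c) = Y·Q·(S₀ − S)·θ_c, so V = 0.472 × 1220 × (2110 − 3.11) × 5.83 / [1560 × (1 + 0.109 × 5.83)] = 7.07×10^6 / 2551 = 2772 m³.

V ≈ 2770 m³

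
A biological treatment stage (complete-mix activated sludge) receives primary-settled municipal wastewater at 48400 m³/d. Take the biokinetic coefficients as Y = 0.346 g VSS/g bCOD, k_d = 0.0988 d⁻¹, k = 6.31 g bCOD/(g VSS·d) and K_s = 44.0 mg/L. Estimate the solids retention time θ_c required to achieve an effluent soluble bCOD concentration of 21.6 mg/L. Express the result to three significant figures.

θ_c ≈ 1.61 d

Specific growth rate at S = 21.6 mg/L: μ = YkS/(K_s+S) = 0.346·6.31·21.6/(44.0+21.6) = 0.7189 d⁻¹.
θ_c = 1/(μ − k_d) = 1/(0.7189 − 0.0988) = 1/0.6201 = 1.613 d.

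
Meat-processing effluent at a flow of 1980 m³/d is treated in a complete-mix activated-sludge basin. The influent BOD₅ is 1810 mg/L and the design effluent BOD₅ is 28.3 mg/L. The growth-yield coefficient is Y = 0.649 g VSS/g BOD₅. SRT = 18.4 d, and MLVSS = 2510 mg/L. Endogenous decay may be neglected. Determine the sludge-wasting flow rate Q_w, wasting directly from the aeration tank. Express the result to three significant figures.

Q_w ≈ 912 m³/d

V·X = Y·Q·ΔS·θ_c gives V = 0.649 × 1980 × (1810 − 28.3) × 18.4 / 2510 = 16784 m³.
For wasting at MLVSS concentration, Q_w = V/θ_c = 16784/18.4 = 912.2 m³/d.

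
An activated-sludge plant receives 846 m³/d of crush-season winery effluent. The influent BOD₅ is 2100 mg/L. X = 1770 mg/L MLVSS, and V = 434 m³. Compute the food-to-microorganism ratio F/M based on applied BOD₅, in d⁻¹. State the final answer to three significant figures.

F/M ≈ 2.31 d⁻¹

Food-to-microorganism ratio F/M = Q S₀ / (V X) = 846 × 2100 / (434.0 × 1770) = 2.313 d⁻¹.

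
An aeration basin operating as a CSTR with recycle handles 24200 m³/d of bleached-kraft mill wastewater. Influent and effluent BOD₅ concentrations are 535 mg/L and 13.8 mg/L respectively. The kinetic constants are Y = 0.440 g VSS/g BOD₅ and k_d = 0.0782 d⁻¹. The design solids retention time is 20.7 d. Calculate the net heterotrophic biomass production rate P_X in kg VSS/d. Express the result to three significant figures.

Correct the yield for decay: Y_obs = Y/(1 + k_d θ_c) = 0.440 / (1 + 0.0782 × 20.7) = 0.440 / 2.619 = 0.1680.
Q·(S₀ − S) = 24200 × (535 − 13.8) × 10⁻³ = 12613 kg/d removed.
P_X = Y_obs · Q(S₀ − S) = 0.1680 × 12613 = 2119 kg VSS/d.

P_X ≈ 2120 kg VSS/d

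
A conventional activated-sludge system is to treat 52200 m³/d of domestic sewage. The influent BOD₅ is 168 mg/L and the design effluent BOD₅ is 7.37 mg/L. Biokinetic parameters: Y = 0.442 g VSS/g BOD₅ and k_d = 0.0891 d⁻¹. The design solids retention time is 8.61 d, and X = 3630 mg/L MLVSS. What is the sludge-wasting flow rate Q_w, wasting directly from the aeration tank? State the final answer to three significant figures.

Q_w ≈ 578 m³/d

From the SRT design equation V = Y Q (S₀−S) θ_c / [X (1 + k_d θ_c)] = 0.442 × 52200 × (168 − 7.37) × 8.61 / [3630 × (1 + 0.0891 × 8.61)] = 3.19×10^7 / 6415 = 4974 m³.
Wasting from the aeration tank: Q_w = V / θ_c = 4974 / 8.61 = 577.7 m³/d.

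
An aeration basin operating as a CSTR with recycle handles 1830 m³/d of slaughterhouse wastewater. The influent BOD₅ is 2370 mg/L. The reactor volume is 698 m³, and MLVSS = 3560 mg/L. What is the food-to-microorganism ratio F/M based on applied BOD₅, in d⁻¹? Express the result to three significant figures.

F/M ≈ 1.75 d⁻¹

F/M = applied load / biomass = Q·S₀/(V·X) = 1830 × 2370 / (698.0 × 3560) = 1.745 d⁻¹.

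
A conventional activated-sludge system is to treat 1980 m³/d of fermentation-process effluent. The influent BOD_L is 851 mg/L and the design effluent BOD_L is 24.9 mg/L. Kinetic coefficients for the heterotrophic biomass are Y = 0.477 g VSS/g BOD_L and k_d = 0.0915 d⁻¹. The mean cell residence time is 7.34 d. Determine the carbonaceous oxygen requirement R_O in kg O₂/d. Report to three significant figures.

R_O ≈ 973 kg O₂/d

The observed yield is Y_obs = Y/(1 + k_d·θ_c) = 0.477 / (1 + 0.0915 × 7.34) = 0.477 / 1.672 = 0.2854 g VSS per g BOD_L removed.
Mass of BOD_L removed per day: Q(S₀ − S) = 1980 × 826.1 g/m³ = 1636 kg/d.
P_X = Y_obs·Q·(S₀ − S) = 0.2854 × 1636 = 466.7 kg VSS/d.
R_O = Q·(S₀ − S) − 1.42·P_X = 1636 − 1.42 × 466.7 = 972.9 kg O₂/d.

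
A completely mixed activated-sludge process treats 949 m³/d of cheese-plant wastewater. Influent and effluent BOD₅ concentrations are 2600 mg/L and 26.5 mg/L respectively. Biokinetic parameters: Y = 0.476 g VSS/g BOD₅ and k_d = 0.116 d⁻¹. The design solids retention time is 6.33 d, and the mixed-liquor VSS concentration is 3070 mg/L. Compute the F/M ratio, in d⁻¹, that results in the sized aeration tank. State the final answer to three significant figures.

F/M ≈ 0.582 d⁻¹

Rearranging the biomass balance for a CMAS with decay, V = Y·Q·ΔS·θ_c / [X·(1+k_d θ_c)] = 0.476 × 949 × (2600 − 26.5) × 6.33 / [3070 × (1 + 0.116 × 6.33)] = 7.36×10^6 / 5324 = 1382 m³.
F/M = Q·S₀ / (V·X) = 949 × 2600 / (1382 × 3070) = 0.5815 g BOD₅·(g VSS·d)⁻¹.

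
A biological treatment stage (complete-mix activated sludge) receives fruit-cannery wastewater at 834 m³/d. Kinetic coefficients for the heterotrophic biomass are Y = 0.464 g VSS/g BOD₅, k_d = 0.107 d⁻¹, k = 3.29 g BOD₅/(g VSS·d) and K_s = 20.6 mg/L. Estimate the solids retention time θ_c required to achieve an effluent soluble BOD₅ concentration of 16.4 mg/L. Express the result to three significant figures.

Specific growth rate at S = 16.4 mg/L: μ = YkS/(K_s+S) = 0.464·3.29·16.4/(20.6+16.4) = 0.6766 d⁻¹.
1/θ_c = 0.6766 − 0.107 = 0.5696 d⁻¹, so θ_c = 1.756 d.

θ_c ≈ 1.76 d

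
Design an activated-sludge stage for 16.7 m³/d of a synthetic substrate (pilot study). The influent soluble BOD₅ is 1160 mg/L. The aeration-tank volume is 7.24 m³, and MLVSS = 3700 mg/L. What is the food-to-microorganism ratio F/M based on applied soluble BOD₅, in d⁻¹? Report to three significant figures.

Food-to-microorganism ratio F/M = Q S₀ / (V X) = 16.7 × 1160 / (7.240 × 3700) = 0.7232 d⁻¹.

F/M ≈ 0.723 d⁻¹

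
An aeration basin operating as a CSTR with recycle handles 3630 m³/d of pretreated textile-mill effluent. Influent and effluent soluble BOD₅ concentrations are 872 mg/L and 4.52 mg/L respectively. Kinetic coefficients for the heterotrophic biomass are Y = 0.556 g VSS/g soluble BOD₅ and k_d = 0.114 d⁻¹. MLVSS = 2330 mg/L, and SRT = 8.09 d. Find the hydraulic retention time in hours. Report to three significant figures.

From the SRT design equation V = Y Q (S₀−S) θ_c / [X (1 + k_d θ_c)] = 0.556 × 3630 × (872 − 4.52) × 8.09 / [2330 × (1 + 0.114 × 8.09)] = 1.42×10^7 / 4479 = 3162 m³.
τ = V/Q = 3162/3630 = 0.8712 d, or 20.91 h.

τ ≈ 20.9 h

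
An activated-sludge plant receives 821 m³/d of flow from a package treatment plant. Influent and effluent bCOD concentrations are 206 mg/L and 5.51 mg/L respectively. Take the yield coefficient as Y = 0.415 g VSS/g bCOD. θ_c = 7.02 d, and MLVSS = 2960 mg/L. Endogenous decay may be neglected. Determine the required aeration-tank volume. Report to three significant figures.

V·X = Y·Q·ΔS·θ_c gives V = 0.415 × 821 × (206 − 5.51) × 7.02 / 2960 = 162.0 m³.

V ≈ 162 m³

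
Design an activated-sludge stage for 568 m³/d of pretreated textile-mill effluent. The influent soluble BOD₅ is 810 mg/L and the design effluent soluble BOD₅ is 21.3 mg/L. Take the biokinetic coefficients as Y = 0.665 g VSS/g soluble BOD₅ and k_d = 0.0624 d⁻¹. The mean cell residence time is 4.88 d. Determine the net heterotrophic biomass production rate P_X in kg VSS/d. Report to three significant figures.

Y_obs = Y / (1 + k_d θ_c) = 0.665 / (1 + 0.0624 × 4.88) = 0.665 / 1.305 = 0.5098.
Substrate removed = Q·(S₀ − S) = 568 m³/d × (810 − 21.3) g/m³ = 4.48×10^5 g/d = 448.0 kg/d.
Biomass produced: P_X = Y_obs·Q·ΔS = 0.5098 × 448.0 ≈ 228.4 kg VSS/d.

P_X ≈ 228 kg VSS/d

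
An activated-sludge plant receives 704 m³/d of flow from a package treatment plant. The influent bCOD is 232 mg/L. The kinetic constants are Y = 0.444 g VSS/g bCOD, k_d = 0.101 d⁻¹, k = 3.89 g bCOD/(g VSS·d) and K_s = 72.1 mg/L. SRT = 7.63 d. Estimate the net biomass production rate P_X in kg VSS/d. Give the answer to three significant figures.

Effluent substrate depends only on kinetics and SRT: S = K_s(1 + k_d θ_c) / [θ_c(Yk − k_d) − 1] = 72.1 × (1 + 0.101 × 7.63) / [7.63 × (0.444 × 3.89 − 0.101) − 1] = 127.7 / 11.41 = 11.19 mg/L.
Correct the yield for decay: Y_obs = Y/(1 + k_d θ_c) = 0.444 / (1 + 0.101 × 7.63) = 0.444 / 1.771 = 0.2508.
Q·(S₀ − S) = 704 × (232 − 11.2) × 10⁻³ = 155.4 kg/d removed.
Net biomass production P_X = Y_obs × Q·(S₀ − S) = 0.2508 × 155.4 = 38.98 kg VSS/d.

P_X ≈ 39.0 kg VSS/d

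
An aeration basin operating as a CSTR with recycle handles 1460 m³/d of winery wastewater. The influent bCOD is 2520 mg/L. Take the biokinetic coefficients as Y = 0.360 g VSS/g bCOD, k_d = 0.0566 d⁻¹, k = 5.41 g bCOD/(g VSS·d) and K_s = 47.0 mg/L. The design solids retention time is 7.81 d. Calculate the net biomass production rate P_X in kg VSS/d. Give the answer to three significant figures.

P_X ≈ 917 kg VSS/d

For a completely mixed reactor with recycle the Lawrence–McCarty relation gives S = K_s·(1 + k_d·θ_c) / [θ_c·(Y·k − k_d) − 1] = 47.0 × (1 + 0.0566 × 7.81) / [7.81 × (0.360 × 5.41 − 0.0566) − 1] = 67.78 / 13.77 = 4.922 mg/L.
Y_obs = Y / (1 + k_d θ_c) = 0.360 / (1 + 0.0566 × 7.81) = 0.360 / 1.442 = 0.2496.
Mass of bCOD removed per day: Q(S₀ − S) = 1460 × 2515 g/m³ = 3672 kg/d.
P_X = Y_obs · Q(S₀ − S) = 0.2496 × 3672 = 916.7 kg VSS/d.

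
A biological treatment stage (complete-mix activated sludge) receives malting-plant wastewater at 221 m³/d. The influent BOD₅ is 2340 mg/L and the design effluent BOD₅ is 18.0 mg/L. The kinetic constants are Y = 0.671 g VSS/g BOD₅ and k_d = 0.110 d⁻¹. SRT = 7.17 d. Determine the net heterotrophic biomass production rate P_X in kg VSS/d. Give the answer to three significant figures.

The observed yield is Y_obs = Y/(1 + k_d·θ_c) = 0.671 / (1 + 0.110 × 7.17) = 0.671 / 1.789 = 0.3751 g VSS per g BOD₅ removed.
Mass of BOD₅ removed per day: Q(S₀ − S) = 221 × 2322 g/m³ = 513.2 kg/d.
Net biomass production P_X = Y_obs × Q·(S₀ − S) = 0.3751 × 513.2 = 192.5 kg VSS/d.

P_X ≈ 193 kg VSS/d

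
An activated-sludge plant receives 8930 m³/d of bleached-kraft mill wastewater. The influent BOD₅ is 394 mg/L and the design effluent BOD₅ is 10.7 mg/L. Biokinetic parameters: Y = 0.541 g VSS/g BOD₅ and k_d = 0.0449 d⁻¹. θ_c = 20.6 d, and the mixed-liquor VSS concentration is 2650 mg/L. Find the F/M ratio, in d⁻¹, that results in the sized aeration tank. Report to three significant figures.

F/M ≈ 0.178 d⁻¹

From the SRT design equation V = Y Q (S₀−S) θ_c / [X (1 + k_d θ_c)] = 0.541 × 8930 × (394 − 10.7) × 20.6 / [2650 × (1 + 0.0449 × 20.6)] = 3.81×10^7 / 5101 = 7478 m³.
F/M = applied load / biomass = Q·S₀/(V·X) = 8930 × 394 / (7478 × 2650) = 0.1775 d⁻¹.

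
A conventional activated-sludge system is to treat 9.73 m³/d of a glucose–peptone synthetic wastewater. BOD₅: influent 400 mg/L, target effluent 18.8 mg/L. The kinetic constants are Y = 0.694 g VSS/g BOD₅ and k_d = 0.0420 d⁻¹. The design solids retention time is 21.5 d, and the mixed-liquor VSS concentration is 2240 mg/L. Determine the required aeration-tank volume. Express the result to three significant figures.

V ≈ 13.0 m³

Rearranging the biomass balance for a CMAS with decay, V = Y·Q·ΔS·θ_c / [X·(1+k_d θ_c)] = 0.694 × 9.73 × (400 − 18.8) × 21.5 / [2240 × (1 + 0.0420 × 21.5)] = 5.53×10^4 / 4263 = 12.98 m³.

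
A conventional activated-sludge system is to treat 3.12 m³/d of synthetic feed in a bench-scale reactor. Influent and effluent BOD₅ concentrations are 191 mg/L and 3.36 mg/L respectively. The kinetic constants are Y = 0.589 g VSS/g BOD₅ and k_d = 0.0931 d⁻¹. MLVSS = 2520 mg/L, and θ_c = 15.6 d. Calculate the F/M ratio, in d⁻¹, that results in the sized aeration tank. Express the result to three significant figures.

F/M ≈ 0.272 d⁻¹

From the SRT design equation V = Y Q (S₀−S) θ_c / [X (1 + k_d θ_c)] = 0.589 × 3.12 × (191 − 3.36) × 15.6 / [2520 × (1 + 0.0931 × 15.6)] = 5.38×10^3 / 6180 = 0.8704 m³.
Food-to-microorganism ratio F/M = Q S₀ / (V X) = 3.12 × 191 / (0.8704 × 2520) = 0.2717 d⁻¹.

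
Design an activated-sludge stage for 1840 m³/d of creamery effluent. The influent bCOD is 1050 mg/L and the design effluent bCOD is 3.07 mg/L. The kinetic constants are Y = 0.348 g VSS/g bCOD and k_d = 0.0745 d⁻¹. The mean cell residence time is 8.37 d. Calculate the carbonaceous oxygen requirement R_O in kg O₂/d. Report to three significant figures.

Y_obs = Y / (1 + k_d θ_c) = 0.348 / (1 + 0.0745 × 8.37) = 0.348 / 1.624 = 0.2143.
ΔS = 1050 − 3.07 = 1047 mg/L, so the substrate removal rate is 1840 × 1047/1000 = 1926 kg bCOD/d.
P_X = Y_obs·Q·(S₀ − S) = 0.2143 × 1926 = 412.9 kg VSS/d.
R_O = Q·(S₀ − S) − 1.42·P_X = 1926 − 1.42 × 412.9 = 1340 kg O₂/d.

R_O ≈ 1340 kg O₂/d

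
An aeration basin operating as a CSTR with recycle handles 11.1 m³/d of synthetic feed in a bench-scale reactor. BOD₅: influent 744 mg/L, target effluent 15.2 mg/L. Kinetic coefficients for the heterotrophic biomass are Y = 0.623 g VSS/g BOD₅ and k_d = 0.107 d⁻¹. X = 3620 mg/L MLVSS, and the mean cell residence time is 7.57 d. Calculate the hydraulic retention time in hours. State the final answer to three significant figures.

Rearranging the biomass balance for a CMAS with decay, V = Y·Q·ΔS·θ_c / [X·(1+k_d θ_c)] = 0.623 × 11.1 × (744 − 15.2) × 7.57 / [3620 × (1 + 0.107 × 7.57)] = 3.82×10^4 / 6552 = 5.823 m³.
Hydraulic retention time τ = V/Q = 5.823 / 11.1 = 0.5246 d = 12.59 h.

τ ≈ 12.6 h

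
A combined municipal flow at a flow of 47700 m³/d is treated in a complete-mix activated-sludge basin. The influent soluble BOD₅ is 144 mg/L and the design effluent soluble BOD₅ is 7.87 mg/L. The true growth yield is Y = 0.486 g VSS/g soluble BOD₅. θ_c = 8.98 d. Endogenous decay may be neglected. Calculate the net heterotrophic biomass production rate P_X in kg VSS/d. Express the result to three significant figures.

P_X ≈ 3160 kg VSS/d

No decay correction is needed, so Y_obs = Y = 0.486.
Q·(S₀ − S) = 47700 × (144 − 7.87) × 10⁻³ = 6493 kg/d removed.
So the net sludge growth is P_X = 0.4860 × 6493 = 3156 kg VSS/d.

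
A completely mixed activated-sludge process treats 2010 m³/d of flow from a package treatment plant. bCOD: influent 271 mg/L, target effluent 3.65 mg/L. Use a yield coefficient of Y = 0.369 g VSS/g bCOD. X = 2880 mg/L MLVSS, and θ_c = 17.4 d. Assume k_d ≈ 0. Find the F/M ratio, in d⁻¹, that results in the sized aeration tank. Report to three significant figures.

F/M ≈ 0.158 d⁻¹

V·X = Y·Q·ΔS·θ_c gives V = 0.369 × 2010 × (271 − 3.65) × 17.4 / 2880 = 1198 m³.
F/M = applied load / biomass = Q·S₀/(V·X) = 2010 × 271 / (1198 × 2880) = 0.1579 d⁻¹.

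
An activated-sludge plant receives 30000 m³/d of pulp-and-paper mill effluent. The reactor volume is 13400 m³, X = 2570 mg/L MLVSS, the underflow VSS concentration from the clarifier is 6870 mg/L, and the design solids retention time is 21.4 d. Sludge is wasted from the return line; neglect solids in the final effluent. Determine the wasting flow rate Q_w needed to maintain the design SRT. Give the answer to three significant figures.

Q_w ≈ 234 m³/d

θ_c = V·X/(Q_w·X_r) when wasting from the recycle, so Q_w = V·X/(θ_c·X_r) = 13400 × 2570 / (21.4 × 6870) = 234.2 m³/d.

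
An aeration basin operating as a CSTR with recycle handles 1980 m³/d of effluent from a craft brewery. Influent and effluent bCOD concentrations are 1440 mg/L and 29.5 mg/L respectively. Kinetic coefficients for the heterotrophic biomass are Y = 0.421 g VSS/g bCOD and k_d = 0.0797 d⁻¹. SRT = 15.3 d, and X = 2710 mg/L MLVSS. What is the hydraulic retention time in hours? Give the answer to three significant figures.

τ ≈ 36.3 h

From the SRT design equation V = Y Q (S₀−S) θ_c / [X (1 + k_d θ_c)] = 0.421 × 1980 × (1440 − 29.5) × 15.3 / [2710 × (1 + 0.0797 × 15.3)] = 1.8×10^7 / 6015 = 2991 m³.
τ = V/Q = 2991/1980 = 1.511 d, or 36.25 h.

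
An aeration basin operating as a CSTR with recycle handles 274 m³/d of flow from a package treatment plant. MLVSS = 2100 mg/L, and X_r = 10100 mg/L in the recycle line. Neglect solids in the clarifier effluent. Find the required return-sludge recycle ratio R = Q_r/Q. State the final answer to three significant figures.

R ≈ 0.263

Solids balance on the clarifier gives (1+R)X = R·X_r, so R = X/(X_r − X) = 2100 / (10100 − 2100) = 0.2625.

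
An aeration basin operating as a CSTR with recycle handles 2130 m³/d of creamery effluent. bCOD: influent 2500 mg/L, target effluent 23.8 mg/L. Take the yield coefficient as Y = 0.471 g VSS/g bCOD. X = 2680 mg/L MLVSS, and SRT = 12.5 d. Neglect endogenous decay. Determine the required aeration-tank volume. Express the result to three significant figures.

V ≈ 11600 m³

Biomass mass balance (decay neglected): V·X = Y·Q·(S₀ − S)·θ_c, so V = 0.471 × 2130 × (2500 − 23.8) × 12.5 / 2680 = 11587 m³.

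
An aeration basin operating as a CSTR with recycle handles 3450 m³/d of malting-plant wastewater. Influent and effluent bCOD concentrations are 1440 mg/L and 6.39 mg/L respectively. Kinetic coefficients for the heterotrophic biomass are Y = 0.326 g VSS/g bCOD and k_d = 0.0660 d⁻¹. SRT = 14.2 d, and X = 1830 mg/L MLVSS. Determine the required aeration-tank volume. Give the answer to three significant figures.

Steady-state biomass mass balance: V·X·(1 + k_d·θ_c) = Y·Q·(S₀ − S)·θ_c, so V = 0.326 × 3450 × (1440 − 6.39) × 14.2 / [1830 × (1 + 0.0660 × 14.2)] = 2.29×10^7 / 3545 = 6458 m³.

V ≈ 6460 m³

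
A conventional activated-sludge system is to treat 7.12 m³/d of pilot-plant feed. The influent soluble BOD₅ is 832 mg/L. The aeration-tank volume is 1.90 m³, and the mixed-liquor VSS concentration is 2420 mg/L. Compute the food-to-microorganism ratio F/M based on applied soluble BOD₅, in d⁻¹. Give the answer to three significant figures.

F/M ≈ 1.29 d⁻¹

F/M = applied load / biomass = Q·S₀/(V·X) = 7.12 × 832 / (1.900 × 2420) = 1.288 d⁻¹.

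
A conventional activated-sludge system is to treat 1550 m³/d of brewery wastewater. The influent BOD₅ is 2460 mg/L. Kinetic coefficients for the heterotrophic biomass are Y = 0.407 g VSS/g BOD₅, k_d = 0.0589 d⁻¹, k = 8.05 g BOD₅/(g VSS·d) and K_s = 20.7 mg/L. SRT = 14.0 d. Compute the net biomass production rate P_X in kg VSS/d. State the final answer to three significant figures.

From the Monod/SRT balance for a CMAS, S = K_s·(1+k_d θ_c)/[θ_c·(Y k − k_d) − 1] = 20.7 × (1 + 0.0589 × 14.0) / [14.0 × (0.407 × 8.05 − 0.0589) − 1] = 37.77 / 44.04 = 0.8575 mg/L.
The observed yield is Y_obs = Y/(1 + k_d·θ_c) = 0.407 / (1 + 0.0589 × 14.0) = 0.407 / 1.825 = 0.2231 g VSS per g BOD₅ removed.
Q·(S₀ − S) = 1550 × (2460 − 0.858) × 10⁻³ = 3812 kg/d removed.
Biomass produced: P_X = Y_obs·Q·ΔS = 0.2231 × 3812 ≈ 850.2 kg VSS/d.

P_X ≈ 850 kg VSS/d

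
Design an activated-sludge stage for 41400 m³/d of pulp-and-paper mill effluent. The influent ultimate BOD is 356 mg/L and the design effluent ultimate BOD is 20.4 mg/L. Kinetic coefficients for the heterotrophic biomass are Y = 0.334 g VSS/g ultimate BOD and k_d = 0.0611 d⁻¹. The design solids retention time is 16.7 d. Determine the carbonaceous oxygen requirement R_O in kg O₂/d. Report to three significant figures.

R_O ≈ 10600 kg O₂/d

The observed yield is Y_obs = Y/(1 + k_d·θ_c) = 0.334 / (1 + 0.0611 × 16.7) = 0.334 / 2.020 = 0.1653 g VSS per g ultimate BOD removed.
Mass of ultimate BOD removed per day: Q(S₀ − S) = 41400 × 335.6 g/m³ = 13894 kg/d.
Biomass synthesised: P_X = Y_obs × 13894 = 2297 kg VSS/d.
R_O = Q·(S₀ − S) − 1.42·P_X = 13894 − 1.42 × 2297 = 10632 kg O₂/d.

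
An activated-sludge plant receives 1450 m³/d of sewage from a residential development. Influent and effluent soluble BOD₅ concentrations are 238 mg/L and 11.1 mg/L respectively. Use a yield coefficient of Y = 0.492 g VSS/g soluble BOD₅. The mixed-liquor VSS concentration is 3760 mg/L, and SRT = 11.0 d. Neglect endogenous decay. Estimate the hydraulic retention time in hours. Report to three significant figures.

Biomass mass balance (decay neglected): V·X = Y·Q·(S₀ − S)·θ_c, so V = 0.492 × 1450 × (238 − 11.1) × 11.0 / 3760 = 473.6 m³.
Hydraulic retention time τ = V/Q = 473.6 / 1450 = 0.3266 d = 7.838 h.

τ ≈ 7.84 h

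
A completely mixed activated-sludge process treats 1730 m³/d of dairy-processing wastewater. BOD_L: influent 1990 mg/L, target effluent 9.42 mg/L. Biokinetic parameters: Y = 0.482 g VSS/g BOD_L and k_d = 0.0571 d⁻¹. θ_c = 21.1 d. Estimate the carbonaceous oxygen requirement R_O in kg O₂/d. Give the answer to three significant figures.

R_O ≈ 2360 kg O₂/d

Observed yield with endogenous decay: Y_obs = Y / (1 + k_d·θ_c) = 0.482 / (1 + 0.0571 × 21.1) = 0.482 / 2.205 = 0.2186 g VSS/g BOD_L.
Substrate removed = Q·(S₀ − S) = 1730 m³/d × (1990 − 9.42) g/m³ = 3.43×10^6 g/d = 3426 kg/d.
Biomass synthesised: P_X = Y_obs × 3426 = 749.1 kg VSS/d.
R_O = Q·ΔS − 1.42 P_X = 3426 − 1064 = 2363 kg O₂/d.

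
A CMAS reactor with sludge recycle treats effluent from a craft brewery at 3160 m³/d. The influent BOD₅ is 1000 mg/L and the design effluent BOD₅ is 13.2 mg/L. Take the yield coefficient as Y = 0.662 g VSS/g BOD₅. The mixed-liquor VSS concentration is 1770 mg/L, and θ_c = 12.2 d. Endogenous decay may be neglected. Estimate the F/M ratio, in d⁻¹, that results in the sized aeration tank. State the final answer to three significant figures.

F/M ≈ 0.125 d⁻¹

V·X = Y·Q·ΔS·θ_c gives V = 0.662 × 3160 × (1000 − 13.2) × 12.2 / 1770 = 14229 m³.
F/M = applied load / biomass = Q·S₀/(V·X) = 3160 × 1000 / (14229 × 1770) = 0.1255 d⁻¹.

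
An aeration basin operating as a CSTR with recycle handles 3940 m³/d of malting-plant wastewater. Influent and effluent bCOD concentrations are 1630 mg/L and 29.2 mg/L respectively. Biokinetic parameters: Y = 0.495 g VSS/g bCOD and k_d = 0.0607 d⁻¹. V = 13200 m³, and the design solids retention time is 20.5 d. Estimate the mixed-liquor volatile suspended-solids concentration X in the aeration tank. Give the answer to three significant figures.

X ≈ 2160 mg/L

X = Y·Q·ΔS·θ_c / [V·(1 + k_d θ_c)] = 0.495 × 3940 × (1630 − 29.2) × 20.5 / [13200 × (1 + 0.0607 × 20.5)] = 2160 mg/L.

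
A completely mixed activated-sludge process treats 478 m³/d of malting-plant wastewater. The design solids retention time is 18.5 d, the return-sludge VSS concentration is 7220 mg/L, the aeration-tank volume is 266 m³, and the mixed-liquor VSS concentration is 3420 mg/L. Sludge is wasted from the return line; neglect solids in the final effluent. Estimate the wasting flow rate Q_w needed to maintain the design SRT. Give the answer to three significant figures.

Q_w = (V·X)/(θ_c X_r) = 266.0 × 3420 / (18.5 × 7220) = 6.811 m³/d.

Q_w ≈ 6.81 m³/d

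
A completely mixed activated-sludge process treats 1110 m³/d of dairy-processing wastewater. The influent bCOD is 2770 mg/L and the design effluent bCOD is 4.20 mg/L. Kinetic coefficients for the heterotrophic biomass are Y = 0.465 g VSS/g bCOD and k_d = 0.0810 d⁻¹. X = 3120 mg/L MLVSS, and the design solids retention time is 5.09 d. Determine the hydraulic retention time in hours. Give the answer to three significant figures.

τ ≈ 35.7 h

Steady-state biomass mass balance: V·X·(1 + k_d·θ_c) = Y·Q·(S₀ − S)·θ_c, so V = 0.465 × 1110 × (2770 − 4.20) × 5.09 / [3120 × (1 + 0.0810 × 5.09)] = 7.27×10^6 / 4406 = 1649 m³.
Hydraulic retention time τ = V/Q = 1649 / 1110 = 1.486 d = 35.66 h.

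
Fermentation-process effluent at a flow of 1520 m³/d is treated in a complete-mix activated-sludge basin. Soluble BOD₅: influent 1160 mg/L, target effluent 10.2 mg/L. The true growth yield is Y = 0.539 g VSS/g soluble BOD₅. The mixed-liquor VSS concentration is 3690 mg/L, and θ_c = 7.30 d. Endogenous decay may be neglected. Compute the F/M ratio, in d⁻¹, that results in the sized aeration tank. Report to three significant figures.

F/M ≈ 0.256 d⁻¹

Biomass mass balance (decay neglected): V·X = Y·Q·(S₀ − S)·θ_c, so V = 0.539 × 1520 × (1160 − 10.2) × 7.30 / 3690 = 1864 m³.
Food-to-microorganism ratio F/M = Q S₀ / (V X) = 1520 × 1160 / (1864 × 3690) = 0.2564 d⁻¹.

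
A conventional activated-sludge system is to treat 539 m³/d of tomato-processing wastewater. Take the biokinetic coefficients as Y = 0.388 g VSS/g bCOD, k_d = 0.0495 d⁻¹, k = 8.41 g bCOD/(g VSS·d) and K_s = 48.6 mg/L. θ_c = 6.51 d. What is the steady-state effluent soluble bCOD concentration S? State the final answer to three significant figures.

S ≈ 3.23 mg/L

For a completely mixed reactor with recycle the Lawrence–McCarty relation gives S = K_s·(1 + k_d·θ_c) / [θ_c·(Y·k − k_d) − 1] = 48.6 × (1 + 0.0495 × 6.51) / [6.51 × (0.388 × 8.41 − 0.0495) − 1] = 64.26 / 19.92 = 3.226 mg/L.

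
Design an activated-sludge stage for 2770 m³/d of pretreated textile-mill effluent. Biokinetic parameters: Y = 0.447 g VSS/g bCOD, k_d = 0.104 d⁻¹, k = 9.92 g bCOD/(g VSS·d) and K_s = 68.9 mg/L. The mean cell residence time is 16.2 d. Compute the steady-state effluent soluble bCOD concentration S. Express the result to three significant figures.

Effluent substrate depends only on kinetics and SRT: S = K_s(1 + k_d θ_c) / [θ_c(Yk − k_d) − 1] = 68.9 × (1 + 0.104 × 16.2) / [16.2 × (0.447 × 9.92 − 0.104) − 1] = 185.0 / 69.15 = 2.675 mg/L.

S ≈ 2.68 mg/L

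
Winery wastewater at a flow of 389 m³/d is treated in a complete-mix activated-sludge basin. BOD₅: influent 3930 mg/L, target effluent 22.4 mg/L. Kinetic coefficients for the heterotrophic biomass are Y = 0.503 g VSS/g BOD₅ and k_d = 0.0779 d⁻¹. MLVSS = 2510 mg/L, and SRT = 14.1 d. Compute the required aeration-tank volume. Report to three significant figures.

V ≈ 2050 m³

Steady-state biomass mass balance: V·X·(1 + k_d·θ_c) = Y·Q·(S₀ − S)·θ_c, so V = 0.503 × 389 × (3930 − 22.4) × 14.1 / [2510 × (1 + 0.0779 × 14.1)] = 1.08×10^7 / 5267 = 2047 m³.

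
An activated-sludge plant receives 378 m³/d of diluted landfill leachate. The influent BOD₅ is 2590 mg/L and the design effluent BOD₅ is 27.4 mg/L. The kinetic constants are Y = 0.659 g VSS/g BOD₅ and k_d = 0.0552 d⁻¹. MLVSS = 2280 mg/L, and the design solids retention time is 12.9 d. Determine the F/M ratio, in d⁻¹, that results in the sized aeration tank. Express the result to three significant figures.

From the SRT design equation V = Y Q (S₀−S) θ_c / [X (1 + k_d θ_c)] = 0.659 × 378 × (2590 − 27.4) × 12.9 / [2280 × (1 + 0.0552 × 12.9)] = 8.23×10^6 / 3904 = 2110 m³.
Food-to-microorganism ratio F/M = Q S₀ / (V X) = 378 × 2590 / (2110 × 2280) = 0.2035 d⁻¹.

F/M ≈ 0.204 d⁻¹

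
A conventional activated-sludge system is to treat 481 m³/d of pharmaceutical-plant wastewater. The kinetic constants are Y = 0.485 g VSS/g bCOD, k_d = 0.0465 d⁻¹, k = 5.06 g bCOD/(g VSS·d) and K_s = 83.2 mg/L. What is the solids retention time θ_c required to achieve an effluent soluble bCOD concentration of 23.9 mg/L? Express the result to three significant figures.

Specific growth rate at S = 23.9 mg/L: μ = YkS/(K_s+S) = 0.485·5.06·23.9/(83.2+23.9) = 0.5476 d⁻¹.
1/θ_c = 0.5476 − 0.0465 = 0.5011 d⁻¹, so θ_c = 1.995 d.

θ_c ≈ 2.00 d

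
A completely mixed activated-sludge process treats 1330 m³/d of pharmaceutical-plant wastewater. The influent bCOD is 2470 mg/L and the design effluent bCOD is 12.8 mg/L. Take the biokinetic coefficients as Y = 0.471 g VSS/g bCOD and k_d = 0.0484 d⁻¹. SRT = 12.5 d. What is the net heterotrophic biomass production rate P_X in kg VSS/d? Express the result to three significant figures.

Correct the yield for decay: Y_obs = Y/(1 + k_d θ_c) = 0.471 / (1 + 0.0484 × 12.5) = 0.471 / 1.605 = 0.2935.
Q·(S₀ − S) = 1330 × (2470 − 12.8) × 10⁻³ = 3268 kg/d removed.
So the net sludge growth is P_X = 0.2935 × 3268 = 959.0 kg VSS/d.

P_X ≈ 959 kg VSS/d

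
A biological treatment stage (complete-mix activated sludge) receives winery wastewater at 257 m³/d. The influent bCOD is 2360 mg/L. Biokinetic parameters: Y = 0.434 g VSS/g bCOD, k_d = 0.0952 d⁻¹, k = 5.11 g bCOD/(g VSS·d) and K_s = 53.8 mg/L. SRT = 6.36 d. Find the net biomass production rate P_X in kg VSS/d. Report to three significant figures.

P_X ≈ 163 kg VSS/d

Effluent substrate depends only on kinetics and SRT: S = K_s(1 + k_d θ_c) / [θ_c(Yk − k_d) − 1] = 53.8 × (1 + 0.0952 × 6.36) / [6.36 × (0.434 × 5.11 − 0.0952) − 1] = 86.37 / 12.50 = 6.910 mg/L.
The observed yield is Y_obs = Y/(1 + k_d·θ_c) = 0.434 / (1 + 0.0952 × 6.36) = 0.434 / 1.605 = 0.2703 g VSS per g bCOD removed.
ΔS = 2360 − 6.91 = 2353 mg/L, so the substrate removal rate is 257 × 2353/1000 = 604.7 kg bCOD/d.
So the net sludge growth is P_X = 0.2703 × 604.7 = 163.5 kg VSS/d.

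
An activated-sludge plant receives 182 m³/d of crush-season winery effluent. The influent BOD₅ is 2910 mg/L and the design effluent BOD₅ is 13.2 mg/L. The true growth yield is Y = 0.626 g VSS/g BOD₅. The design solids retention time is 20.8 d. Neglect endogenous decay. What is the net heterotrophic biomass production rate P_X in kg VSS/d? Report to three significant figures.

P_X ≈ 330 kg VSS/d

Since k_d ≈ 0, Y_obs = Y = 0.626 g VSS/g BOD₅.
Q·(S₀ − S) = 182 × (2910 − 13.2) × 10⁻³ = 527.2 kg/d removed.
Biomass produced: P_X = Y_obs·Q·ΔS = 0.6260 × 527.2 ≈ 330.0 kg VSS/d.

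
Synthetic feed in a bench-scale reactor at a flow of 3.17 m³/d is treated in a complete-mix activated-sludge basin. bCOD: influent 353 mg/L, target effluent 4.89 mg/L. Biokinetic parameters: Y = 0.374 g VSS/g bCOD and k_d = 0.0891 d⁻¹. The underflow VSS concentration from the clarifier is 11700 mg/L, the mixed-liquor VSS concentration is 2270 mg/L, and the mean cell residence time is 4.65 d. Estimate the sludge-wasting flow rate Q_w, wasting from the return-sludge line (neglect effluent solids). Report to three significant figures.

Rearranging the biomass balance for a CMAS with decay, V = Y·Q·ΔS·θ_c / [X·(1+k_d θ_c)] = 0.374 × 3.17 × (353 − 4.89) × 4.65 / [2270 × (1 + 0.0891 × 4.65)] = 1.92×10^3 / 3210 = 0.5978 m³.
θ_c = V·X/(Q_w·X_r) when wasting from the recycle, so Q_w = V·X/(θ_c·X_r) = 0.5978 × 2270 / (4.65 × 11700) = 0.02494 m³/d.

Q_w ≈ 0.0249 m³/d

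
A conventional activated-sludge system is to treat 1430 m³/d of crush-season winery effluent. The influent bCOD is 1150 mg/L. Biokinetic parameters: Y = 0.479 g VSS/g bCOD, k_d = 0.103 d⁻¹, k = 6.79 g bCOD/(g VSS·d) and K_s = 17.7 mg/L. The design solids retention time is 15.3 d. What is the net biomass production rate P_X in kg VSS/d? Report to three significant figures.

P_X ≈ 306 kg VSS/d

For a completely mixed reactor with recycle the Lawrence–McCarty relation gives S = K_s·(1 + k_d·θ_c) / [θ_c·(Y·k − k_d) − 1] = 17.7 × (1 + 0.103 × 15.3) / [15.3 × (0.479 × 6.79 − 0.103) − 1] = 45.59 / 47.19 = 0.9662 mg/L.
Y_obs = Y / (1 + k_d θ_c) = 0.479 / (1 + 0.103 × 15.3) = 0.479 / 2.576 = 0.1860.
ΔS = 1150 − 0.966 = 1149 mg/L, so the substrate removal rate is 1430 × 1149/1000 = 1643 kg bCOD/d.
Net biomass production P_X = Y_obs × Q·(S₀ − S) = 0.1860 × 1643 = 305.5 kg VSS/d.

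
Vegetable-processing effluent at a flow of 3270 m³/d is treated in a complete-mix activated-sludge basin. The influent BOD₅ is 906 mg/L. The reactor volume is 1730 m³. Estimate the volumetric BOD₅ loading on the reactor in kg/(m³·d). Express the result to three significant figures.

Volumetric loading L_v = Q·S₀ / V = 3270 × 906 g/m³ / 1730 m³ = 1712 g/(m³·d) = 1.712 kg BOD₅/(m³·d).

L_v ≈ 1.71 kg BOD₅/(m³·d)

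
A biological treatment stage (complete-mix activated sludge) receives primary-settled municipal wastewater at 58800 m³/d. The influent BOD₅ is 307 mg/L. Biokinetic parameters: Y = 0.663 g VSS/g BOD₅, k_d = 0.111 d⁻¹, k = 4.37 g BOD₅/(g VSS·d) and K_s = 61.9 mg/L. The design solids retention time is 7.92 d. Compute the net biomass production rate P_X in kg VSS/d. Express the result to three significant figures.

P_X ≈ 6250 kg VSS/d

Effluent substrate depends only on kinetics and SRT: S = K_s(1 + k_d θ_c) / [θ_c(Yk − k_d) − 1] = 61.9 × (1 + 0.111 × 7.92) / [7.92 × (0.663 × 4.37 − 0.111) − 1] = 116.3 / 21.07 = 5.521 mg/L.
The observed yield is Y_obs = Y/(1 + k_d·θ_c) = 0.663 / (1 + 0.111 × 7.92) = 0.663 / 1.879 = 0.3528 g VSS per g BOD₅ removed.
Mass of BOD₅ removed per day: Q(S₀ − S) = 58800 × 301.5 g/m³ = 17727 kg/d.
So the net sludge growth is P_X = 0.3528 × 17727 = 6255 kg VSS/d.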